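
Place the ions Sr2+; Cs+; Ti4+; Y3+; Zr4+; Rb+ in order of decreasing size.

Cs+ > Rb+ > Sr2+ > Y3+ > Zr4+ > Ti4+

First list Z and electron count for each: Ti4+ (Z=22, 18 e⁻), Zr4+ (Z=40, 36 e⁻), Y3+ (Z=39, 36 e⁻), Sr2+ (Z=38, 36 e⁻), Rb+ (Z=37, 36 e⁻), Cs+ (Z=55, 54 e⁻). Ti4+ < Zr4+ (same group, period 4 vs 5); Zr4+ < Y3+ (isoelectronic, higher Z=40 is smaller); Y3+ < Sr2+ (isoelectronic, higher Z=39 is smaller); Sr2+ < Rb+ (both 36 e⁻, Z=38>37); Rb+ < Cs+ (same group, 1 shell fewer).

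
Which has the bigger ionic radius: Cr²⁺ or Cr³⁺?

Cr²⁺

For a single element, ionic radius drops as positive charge rises — Cr³⁺ < Cr²⁺.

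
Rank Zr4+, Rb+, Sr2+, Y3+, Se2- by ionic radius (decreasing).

Isoelectronic series (36 e⁻ each). Size is set by nuclear charge: more protons means a smaller ion. Zr4+ (Z=40), Y3+ (Z=39), Sr2+ (Z=38), Rb+ (Z=37), Se2- (Z=34).

Se2- > Rb+ > Sr2+ > Y3+ > Zr4+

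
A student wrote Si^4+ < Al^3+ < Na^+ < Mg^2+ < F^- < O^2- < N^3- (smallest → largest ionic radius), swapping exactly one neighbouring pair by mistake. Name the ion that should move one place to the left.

Mg^2+

Compare adjacent ions: Mg^2+ and Na^+ share 10 electrons; the higher nuclear charge on Mg (Z=12) contracts it more, so Mg^2+ < Na^+ — yet in this increasing list Na^+ sits before Mg^2+. Nothing else is reversed, so Mg^2+ should move one place to the left.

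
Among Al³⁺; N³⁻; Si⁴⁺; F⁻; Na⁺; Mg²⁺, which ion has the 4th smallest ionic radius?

Each ion has 10 electrons. The ranking follows nuclear charge in reverse — greater Z gives a smaller radius. Si⁴⁺ (Z=14), Al³⁺ (Z=13), Mg²⁺ (Z=12), Na⁺ (Z=11), F⁻ (Z=9), N³⁻ (Z=7).
Ordering: Si⁴⁺ < Al³⁺ < Mg²⁺ < Na⁺ < F⁻ < N³⁻. The 4th smallest is Na⁺.

Na⁺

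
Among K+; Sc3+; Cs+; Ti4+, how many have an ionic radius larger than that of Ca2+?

2

Tabulating Z and e⁻: Ti4+: 18 e⁻, Z=22, Sc3+: 18 e⁻, Z=21, Ca2+: 18 e⁻, Z=20, K+: 18 e⁻, Z=19, Cs+: 54 e⁻, Z=55. Ti4+ < Sc3+ (both 18 e⁻, Z=22>21); Sc3+ < Ca2+ (both 18 e⁻, Z=21>20); Ca2+ < K+ (both 18 e⁻, Z=20>19); K+ < Cs+ (same group, period 4 vs 6).
Placing each against Ca2+: smaller — Ti4+, Sc3+; larger — K+, Cs+. So 2 are larger.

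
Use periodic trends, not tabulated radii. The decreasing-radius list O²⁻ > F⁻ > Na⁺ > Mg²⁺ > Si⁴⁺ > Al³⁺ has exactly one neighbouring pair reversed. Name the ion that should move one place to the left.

The pair Si⁴⁺, Al³⁺ is the wrong way round — they are isoelectronic (10 e⁻) and Si has more protons than Al (14 vs 13), making Si⁴⁺ smaller. All other adjacent pairs agree with periodic trends, so Al³⁺ is the misplaced ion.

Al³⁺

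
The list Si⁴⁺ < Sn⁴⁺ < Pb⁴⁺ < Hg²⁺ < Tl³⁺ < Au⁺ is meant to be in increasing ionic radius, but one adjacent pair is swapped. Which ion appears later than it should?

Tl³⁺

The pair Hg²⁺, Tl³⁺ is the wrong way round — both have 78 electrons but Z(Tl)=81 > Z(Hg)=80, so Tl³⁺ should be the smaller of the two. All other adjacent pairs agree with periodic trends, so Tl³⁺ is the misplaced ion.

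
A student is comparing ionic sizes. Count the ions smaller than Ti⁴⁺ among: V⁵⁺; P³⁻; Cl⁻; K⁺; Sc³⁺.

1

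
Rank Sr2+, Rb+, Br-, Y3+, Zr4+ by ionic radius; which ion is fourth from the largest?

Y3+

These species are isoelectronic with 36 electrons. The only difference is the number of protons: Zr4+ (Z=40), Y3+ (Z=39), Sr2+ (Z=38), Rb+ (Z=37), Br- (Z=35). The strongest nuclear pull (Zr4+) gives the smallest ion.
So the order is Zr4+ < Y3+ < Sr2+ < Rb+ < Br-; the 4th-largest ion is Y3+.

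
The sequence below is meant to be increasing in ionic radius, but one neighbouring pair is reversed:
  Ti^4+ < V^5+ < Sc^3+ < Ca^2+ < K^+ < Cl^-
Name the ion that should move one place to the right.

Check each adjacent pair. Ti^4+ and V^5+ are reversed: they are isoelectronic (18 e⁻) and V has more protons than Ti (23 vs 22), making V^5+ smaller. No other neighbouring pair contradicts the periodic trends, so Ti^4+ is the ion listed too early.

Ti^4+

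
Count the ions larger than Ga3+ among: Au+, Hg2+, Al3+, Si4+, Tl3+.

3

Tabulating Z and e⁻: Si4+: 10 e⁻, Z=14, Al3+: 10 e⁻, Z=13, Ga3+: 28 e⁻, Z=31, Tl3+: 78 e⁻, Z=81, Hg2+: 78 e⁻, Z=80, Au+: 78 e⁻, Z=79. Si4+ < Al3+ (isoelectronic, higher Z=14 is smaller); Al3+ < Ga3+ (same group, period 3 vs 4); Ga3+ < Tl3+ (same group, period 4 vs 6); Tl3+ < Hg2+ (both 78 e⁻, Z=81>80); Hg2+ < Au+ (both 78 e⁻, Z=80>79).
Overall: Si4+ < Al3+ < Ga3+ < Tl3+ < Hg2+ < Au+. Ga3+ has 2 below it and 3 above. So 3 are larger.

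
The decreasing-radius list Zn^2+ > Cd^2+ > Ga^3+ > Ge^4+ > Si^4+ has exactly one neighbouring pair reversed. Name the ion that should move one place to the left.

Cd^2+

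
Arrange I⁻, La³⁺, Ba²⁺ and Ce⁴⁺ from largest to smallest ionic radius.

All of these have 54 electrons (isoelectronic). With the same electron cloud, the ion with the most protons pulls it in tightest. Nuclear charges: Ce⁴⁺ (Z=58), La³⁺ (Z=57), Ba²⁺ (Z=56), I⁻ (Z=53). Highest Z is smallest.

I⁻ > Ba²⁺ > La³⁺ > Ce⁴⁺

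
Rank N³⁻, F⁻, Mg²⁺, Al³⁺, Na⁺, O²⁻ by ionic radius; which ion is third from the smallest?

Each ion has 10 electrons. The ranking follows nuclear charge in reverse — greater Z gives a smaller radius. Al³⁺ (Z=13), Mg²⁺ (Z=12), Na⁺ (Z=11), F⁻ (Z=9), O²⁻ (Z=8), N³⁻ (Z=7).
Ordering: Al³⁺ < Mg²⁺ < Na⁺ < F⁻ < O²⁻ < N³⁻. The third smallest is Na⁺.

Na⁺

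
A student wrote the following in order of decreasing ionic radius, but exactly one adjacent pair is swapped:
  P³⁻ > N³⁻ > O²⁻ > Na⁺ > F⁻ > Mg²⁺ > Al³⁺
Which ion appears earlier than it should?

Na⁺

Scanning neighbour by neighbour, only Na⁺/F⁻ violates a trend: both have 10 electrons but Z(Na)=11 > Z(F)=9, so Na⁺ should be the smaller of the two. That makes Na⁺ the one sitting a position early relative to where it belongs.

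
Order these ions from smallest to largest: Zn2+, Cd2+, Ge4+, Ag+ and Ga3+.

Ge4+ < Ga3+ < Zn2+ < Cd2+ < Ag+

Electron counts and nuclear charges: Ge4+ has 28 e⁻ (Z=32), Ga3+ has 28 e⁻ (Z=31), Zn2+ has 28 e⁻ (Z=30), Cd2+ has 46 e⁻ (Z=48), Ag+ has 46 e⁻ (Z=47). Ge4+ < Ga3+ (isoelectronic, higher Z=32 is smaller); Ga3+ < Zn2+ (both 28 e⁻, Z=31>30); Zn2+ < Cd2+ (same group, 1 shell fewer); Cd2+ < Ag+ (isoelectronic, higher Z=48 is smaller).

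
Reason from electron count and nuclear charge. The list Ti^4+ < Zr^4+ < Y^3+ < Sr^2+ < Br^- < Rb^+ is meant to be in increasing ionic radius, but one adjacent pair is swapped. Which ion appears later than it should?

The pair Br^-, Rb^+ is the wrong way round — Rb^+ and Br^- share 36 electrons; the higher nuclear charge on Rb (Z=37) contracts it more, so Rb^+ < Br^-. All other adjacent pairs agree with periodic trends, so Rb^+ is the misplaced ion.

Rb^+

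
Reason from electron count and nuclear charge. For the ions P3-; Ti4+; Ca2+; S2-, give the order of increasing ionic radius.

Isoelectronic series (18 e⁻ each). Size is set by nuclear charge: more protons means a smaller ion. Ti4+ (Z=22), Ca2+ (Z=20), S2- (Z=16), P3- (Z=15).

Ti4+ < Ca2+ < S2- < P3-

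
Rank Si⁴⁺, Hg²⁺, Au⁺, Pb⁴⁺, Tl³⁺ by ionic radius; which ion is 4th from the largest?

Pb⁴⁺

Work out protons and electrons: Si⁴⁺ has 10 e⁻ (Z=14), Pb⁴⁺ has 78 e⁻ (Z=82), Tl³⁺ has 78 e⁻ (Z=81), Hg²⁺ has 78 e⁻ (Z=80), Au⁺ has 78 e⁻ (Z=79). Si⁴⁺ < Pb⁴⁺ (same group, period 3 vs 6); Pb⁴⁺ < Tl³⁺ (both 78 e⁻, Z=82>81); Tl³⁺ < Hg²⁺ (isoelectronic, higher Z=81 is smaller); Hg²⁺ < Au⁺ (both 78 e⁻, Z=80>79).
So the order is Si⁴⁺ < Pb⁴⁺ < Tl³⁺ < Hg²⁺ < Au⁺; the 4th-largest ion is Pb⁴⁺.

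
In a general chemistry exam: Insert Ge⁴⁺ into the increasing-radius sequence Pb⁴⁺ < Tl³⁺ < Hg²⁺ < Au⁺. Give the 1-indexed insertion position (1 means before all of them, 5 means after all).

1

Work out protons and electrons: Ge⁴⁺: 28 e⁻, Z=32, Pb⁴⁺: 78 e⁻, Z=82, Tl³⁺: 78 e⁻, Z=81, Hg²⁺: 78 e⁻, Z=80, Au⁺: 78 e⁻, Z=79. Ge⁴⁺ < Pb⁴⁺ (same group, period 4 vs 6); Pb⁴⁺ < Tl³⁺ (both 78 e⁻, Z=82>81); Tl³⁺ < Hg²⁺ (isoelectronic, higher Z=81 is smaller); Hg²⁺ < Au⁺ (both 78 e⁻, Z=80>79).
With Ge⁴⁺ included the full order is Ge⁴⁺ < Pb⁴⁺ < Tl³⁺ < Hg²⁺ < Au⁺, so it takes position 1.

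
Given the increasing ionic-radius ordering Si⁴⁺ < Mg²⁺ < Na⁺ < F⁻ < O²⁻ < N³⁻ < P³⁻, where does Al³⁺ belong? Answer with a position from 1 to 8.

Work out protons and electrons: Si⁴⁺ has 10 e⁻ (Z=14), Al³⁺ has 10 e⁻ (Z=13), Mg²⁺ has 10 e⁻ (Z=12), Na⁺ has 10 e⁻ (Z=11), F⁻ has 10 e⁻ (Z=9), O²⁻ has 10 e⁻ (Z=8), N³⁻ has 10 e⁻ (Z=7), P³⁻ has 18 e⁻ (Z=15). Si⁴⁺ < Al³⁺ (both 10 e⁻, Z=14>13); Al³⁺ < Mg²⁺ (isoelectronic, higher Z=13 is smaller); Mg²⁺ < Na⁺ (both 10 e⁻, Z=12>11); Na⁺ < F⁻ (isoelectronic, higher Z=11 is smaller); F⁻ < O²⁻ (both 10 e⁻, Z=9>8); O²⁻ < N³⁻ (both 10 e⁻, Z=8>7); N³⁻ < P³⁻ (same group, 1 shell fewer).
Putting Al³⁺ in gives Si⁴⁺ < Al³⁺ < Mg²⁺ < Na⁺ < F⁻ < O²⁻ < N³⁻ < P³⁻; it lands at slot 2.

2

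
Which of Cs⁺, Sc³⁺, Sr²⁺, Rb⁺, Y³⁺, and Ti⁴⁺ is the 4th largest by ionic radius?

Tabulating Z and e⁻: Ti⁴⁺ has 18 e⁻ (Z=22), Sc³⁺ has 18 e⁻ (Z=21), Y³⁺ has 36 e⁻ (Z=39), Sr²⁺ has 36 e⁻ (Z=38), Rb⁺ has 36 e⁻ (Z=37), Cs⁺ has 54 e⁻ (Z=55). Ti⁴⁺ < Sc³⁺ (isoelectronic, higher Z=22 is smaller); Sc³⁺ < Y³⁺ (same group, period 4 vs 5); Y³⁺ < Sr²⁺ (isoelectronic, higher Z=39 is smaller); Sr²⁺ < Rb⁺ (isoelectronic, higher Z=38 is smaller); Rb⁺ < Cs⁺ (same group, period 5 vs 6).
So the order is Ti⁴⁺ < Sc³⁺ < Y³⁺ < Sr²⁺ < Rb⁺ < Cs⁺; the 4th-largest ion is Y³⁺.

Y³⁺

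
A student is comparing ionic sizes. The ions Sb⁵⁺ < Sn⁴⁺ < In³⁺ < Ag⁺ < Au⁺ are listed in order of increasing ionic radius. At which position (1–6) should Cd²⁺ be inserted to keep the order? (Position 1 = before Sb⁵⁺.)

4

Sb⁵⁺ (Z=51, 46 e⁻), Sn⁴⁺ (Z=50, 46 e⁻), In³⁺ (Z=49, 46 e⁻), Cd²⁺ (Z=48, 46 e⁻), Ag⁺ (Z=47, 46 e⁻), Au⁺ (Z=79, 78 e⁻). Sb⁵⁺ < Sn⁴⁺ (both 46 e⁻, Z=51>50); Sn⁴⁺ < In³⁺ (isoelectronic, higher Z=50 is smaller); In³⁺ < Cd²⁺ (isoelectronic, higher Z=49 is smaller); Cd²⁺ < Ag⁺ (both 46 e⁻, Z=48>47); Ag⁺ < Au⁺ (same group, period 5 vs 6).
With Cd²⁺ included the full order is Sb⁵⁺ < Sn⁴⁺ < In³⁺ < Cd²⁺ < Ag⁺ < Au⁺, so it takes position 4.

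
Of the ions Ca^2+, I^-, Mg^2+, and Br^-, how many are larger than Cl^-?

Mg^2+ (Z=12, 10 e⁻), Ca^2+ (Z=20, 18 e⁻), Cl^- (Z=17, 18 e⁻), Br^- (Z=35, 36 e⁻), I^- (Z=53, 54 e⁻). Mg^2+ < Ca^2+ (same group, period 3 vs 4); Ca^2+ < Cl^- (both 18 e⁻, Z=20>17); Cl^- < Br^- (same group, period 3 vs 4); Br^- < I^- (same group, 1 shell fewer).
Ordering all of them (including Cl^-) by radius gives Mg^2+ < Ca^2+ < Cl^- < Br^- < I^-. Count: 2.

2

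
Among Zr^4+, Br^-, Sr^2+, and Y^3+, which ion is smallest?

Zr^4+

All of these have 36 electrons (isoelectronic). With the same electron cloud, the ion with the most protons pulls it in tightest. Nuclear charges: Zr^4+ (Z=40), Y^3+ (Z=39), Sr^2+ (Z=38), Br^- (Z=35). Highest Z is smallest.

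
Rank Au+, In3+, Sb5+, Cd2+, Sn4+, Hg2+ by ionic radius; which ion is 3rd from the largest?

First list Z and electron count for each: Sb5+ (Z=51, 46 e⁻), Sn4+ (Z=50, 46 e⁻), In3+ (Z=49, 46 e⁻), Cd2+ (Z=48, 46 e⁻), Hg2+ (Z=80, 78 e⁻), Au+ (Z=79, 78 e⁻). Sb5+ < Sn4+ (both 46 e⁻, Z=51>50); Sn4+ < In3+ (both 46 e⁻, Z=50>49); In3+ < Cd2+ (both 46 e⁻, Z=49>48); Cd2+ < Hg2+ (same group, 1 shell fewer); Hg2+ < Au+ (isoelectronic, higher Z=80 is smaller).
Full ascending order: Sb5+ < Sn4+ < In3+ < Cd2+ < Hg2+ < Au+. Counting from the largest, position 3 is Cd2+.

Cd2+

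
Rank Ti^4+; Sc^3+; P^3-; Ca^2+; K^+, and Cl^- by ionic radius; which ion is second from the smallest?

Isoelectronic series (18 e⁻ each). Size is set by nuclear charge: more protons means a smaller ion. Ti^4+ (Z=22), Sc^3+ (Z=21), Ca^2+ (Z=20), K^+ (Z=19), Cl^- (Z=17), P^3- (Z=15).
Full ascending order: Ti^4+ < Sc^3+ < Ca^2+ < K^+ < Cl^- < P^3-. Counting from the smallest, position 2 is Sc^3+.

Sc^3+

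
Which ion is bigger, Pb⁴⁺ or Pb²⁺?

Pb²⁺

Same element, different charge: the more highly charged cation has fewer electrons and a greater effective nuclear charge per electron, making Pb⁴⁺ the smallest.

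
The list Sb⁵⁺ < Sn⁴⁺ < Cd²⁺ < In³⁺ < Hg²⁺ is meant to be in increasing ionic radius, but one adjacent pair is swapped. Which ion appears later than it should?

In³⁺

Check each adjacent pair. Cd²⁺ and In³⁺ are reversed: they are isoelectronic (46 e⁻) and In has more protons than Cd (49 vs 48), making In³⁺ smaller. No other neighbouring pair contradicts the periodic trends, so In³⁺ is the ion listed too late.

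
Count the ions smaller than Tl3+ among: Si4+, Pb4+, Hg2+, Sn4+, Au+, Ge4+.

First list Z and electron count for each: Si4+ has 10 e⁻ (Z=14), Ge4+ has 28 e⁻ (Z=32), Sn4+ has 46 e⁻ (Z=50), Pb4+ has 78 e⁻ (Z=82), Tl3+ has 78 e⁻ (Z=81), Hg2+ has 78 e⁻ (Z=80), Au+ has 78 e⁻ (Z=79). Si4+ < Ge4+ (same group, period 3 vs 4); Ge4+ < Sn4+ (same group, period 4 vs 5); Sn4+ < Pb4+ (same group, period 5 vs 6); Pb4+ < Tl3+ (both 78 e⁻, Z=82>81); Tl3+ < Hg2+ (isoelectronic, higher Z=81 is smaller); Hg2+ < Au+ (both 78 e⁻, Z=80>79).
Relative to Tl3+, the ions that are smaller are Si4+, Ge4+, Sn4+, Pb4+. That's 4.

4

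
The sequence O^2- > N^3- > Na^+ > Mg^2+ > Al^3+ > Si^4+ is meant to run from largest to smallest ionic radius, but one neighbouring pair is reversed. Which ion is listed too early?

Check each adjacent pair. O^2- and N^3- are reversed: they are isoelectronic (10 e⁻) and O has more protons than N (8 vs 7), making O^2- smaller. No other neighbouring pair contradicts the periodic trends, so O^2- is the ion listed too early.

O^2-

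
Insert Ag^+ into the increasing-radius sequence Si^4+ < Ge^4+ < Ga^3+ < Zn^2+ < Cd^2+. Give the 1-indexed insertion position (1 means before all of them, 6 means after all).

6

First list Z and electron count for each: Si^4+ has 10 e⁻ (Z=14), Ge^4+ has 28 e⁻ (Z=32), Ga^3+ has 28 e⁻ (Z=31), Zn^2+ has 28 e⁻ (Z=30), Cd^2+ has 46 e⁻ (Z=48), Ag^+ has 46 e⁻ (Z=47). Si^4+ < Ge^4+ (same group, 1 shell fewer); Ge^4+ < Ga^3+ (isoelectronic, higher Z=32 is smaller); Ga^3+ < Zn^2+ (both 28 e⁻, Z=31>30); Zn^2+ < Cd^2+ (same group, 1 shell fewer); Cd^2+ < Ag^+ (isoelectronic, higher Z=48 is smaller).
Merged order: Si^4+ < Ge^4+ < Ga^3+ < Zn^2+ < Cd^2+ < Ag^+ — Ag^+ is number 6.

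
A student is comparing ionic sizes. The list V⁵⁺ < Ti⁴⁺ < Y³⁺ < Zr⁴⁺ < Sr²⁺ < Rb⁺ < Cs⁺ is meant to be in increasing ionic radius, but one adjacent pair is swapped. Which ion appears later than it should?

Check each adjacent pair. Y³⁺ and Zr⁴⁺ are reversed: both have 36 electrons but Z(Zr)=40 > Z(Y)=39, so Zr⁴⁺ should be the smaller of the two. No other neighbouring pair contradicts the periodic trends, so Zr⁴⁺ is the ion listed too late.

Zr⁴⁺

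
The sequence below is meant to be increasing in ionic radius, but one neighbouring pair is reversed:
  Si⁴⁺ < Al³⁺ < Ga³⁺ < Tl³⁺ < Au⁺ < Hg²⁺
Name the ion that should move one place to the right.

Au⁺

Check each adjacent pair. Au⁺ and Hg²⁺ are reversed: both have 78 electrons but Z(Hg)=80 > Z(Au)=79, so Hg²⁺ should be the smaller of the two. No other neighbouring pair contradicts the periodic trends, so Au⁺ is the ion listed too early.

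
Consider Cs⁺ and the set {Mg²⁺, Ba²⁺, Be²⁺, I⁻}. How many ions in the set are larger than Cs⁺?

1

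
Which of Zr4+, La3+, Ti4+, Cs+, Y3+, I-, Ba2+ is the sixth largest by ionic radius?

Ti4+: 18 e⁻, Z=22, Zr4+: 36 e⁻, Z=40, Y3+: 36 e⁻, Z=39, La3+: 54 e⁻, Z=57, Ba2+: 54 e⁻, Z=56, Cs+: 54 e⁻, Z=55, I-: 54 e⁻, Z=53. Ti4+ < Zr4+ (same group, period 4 vs 5); Zr4+ < Y3+ (isoelectronic, higher Z=40 is smaller); Y3+ < La3+ (same group, 1 shell fewer); La3+ < Ba2+ (both 54 e⁻, Z=57>56); Ba2+ < Cs+ (both 54 e⁻, Z=56>55); Cs+ < I- (isoelectronic, higher Z=55 is smaller).
That gives Ti4+ < Zr4+ < Y3+ < La3+ < Ba2+ < Cs+ < I-. From the largest end, number 6 is Zr4+.

Zr4+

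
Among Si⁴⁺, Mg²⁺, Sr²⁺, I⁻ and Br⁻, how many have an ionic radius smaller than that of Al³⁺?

1

Work out protons and electrons: Si⁴⁺ has 10 e⁻ (Z=14), Al³⁺ has 10 e⁻ (Z=13), Mg²⁺ has 10 e⁻ (Z=12), Sr²⁺ has 36 e⁻ (Z=38), Br⁻ has 36 e⁻ (Z=35), I⁻ has 54 e⁻ (Z=53). Si⁴⁺ < Al³⁺ (isoelectronic, higher Z=14 is smaller); Al³⁺ < Mg²⁺ (isoelectronic, higher Z=13 is smaller); Mg²⁺ < Sr²⁺ (same group, period 3 vs 5); Sr²⁺ < Br⁻ (isoelectronic, higher Z=38 is smaller); Br⁻ < I⁻ (same group, 1 shell fewer).
Relative to Al³⁺, the ions that are smaller are Si⁴⁺. Count: 1.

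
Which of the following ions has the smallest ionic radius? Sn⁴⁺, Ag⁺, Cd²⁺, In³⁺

These species are isoelectronic with 46 electrons. The only difference is the number of protons: Sn⁴⁺ (Z=50), In³⁺ (Z=49), Cd²⁺ (Z=48), Ag⁺ (Z=47). The strongest nuclear pull (Sn⁴⁺) gives the smallest ion.

Sn⁴⁺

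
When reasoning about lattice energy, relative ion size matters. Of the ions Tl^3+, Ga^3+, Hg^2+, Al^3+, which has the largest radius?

Hg^2+

Work out protons and electrons: Al^3+: 10 e⁻, Z=13, Ga^3+: 28 e⁻, Z=31, Tl^3+: 78 e⁻, Z=81, Hg^2+: 78 e⁻, Z=80. Al^3+ < Ga^3+ (same group, period 3 vs 4); Ga^3+ < Tl^3+ (same group, period 4 vs 6); Tl^3+ < Hg^2+ (both 78 e⁻, Z=81>80).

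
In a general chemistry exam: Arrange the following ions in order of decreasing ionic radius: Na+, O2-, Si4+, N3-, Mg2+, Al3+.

Isoelectronic series (10 e⁻ each). Size is set by nuclear charge: more protons means a smaller ion. Si4+ (Z=14), Al3+ (Z=13), Mg2+ (Z=12), Na+ (Z=11), O2- (Z=8), N3- (Z=7).

N3- > O2- > Na+ > Mg2+ > Al3+ > Si4+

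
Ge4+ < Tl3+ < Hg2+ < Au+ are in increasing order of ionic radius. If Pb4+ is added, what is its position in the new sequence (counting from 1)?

2

Work out protons and electrons: Ge4+: 28 e⁻, Z=32, Pb4+: 78 e⁻, Z=82, Tl3+: 78 e⁻, Z=81, Hg2+: 78 e⁻, Z=80, Au+: 78 e⁻, Z=79. Ge4+ < Pb4+ (same group, 2 shells fewer); Pb4+ < Tl3+ (both 78 e⁻, Z=82>81); Tl3+ < Hg2+ (both 78 e⁻, Z=81>80); Hg2+ < Au+ (both 78 e⁻, Z=80>79).
Merged order: Ge4+ < Pb4+ < Tl3+ < Hg2+ < Au+ — Pb4+ is number 2.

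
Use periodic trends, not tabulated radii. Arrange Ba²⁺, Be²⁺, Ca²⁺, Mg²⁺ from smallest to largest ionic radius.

All are in the same group with charge +2. Radius grows down the group as n (the outermost shell) increases.

Be²⁺ < Mg²⁺ < Ca²⁺ < Ba²⁺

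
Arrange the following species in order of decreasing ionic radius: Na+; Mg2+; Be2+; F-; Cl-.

Cl- > F- > Na+ > Mg2+ > Be2+

First list Z and electron count for each: Be2+ (Z=4, 2 e⁻), Mg2+ (Z=12, 10 e⁻), Na+ (Z=11, 10 e⁻), F- (Z=9, 10 e⁻), Cl- (Z=17, 18 e⁻). Be2+ < Mg2+ (same group, period 2 vs 3); Mg2+ < Na+ (both 10 e⁻, Z=12>11); Na+ < F- (isoelectronic, higher Z=11 is smaller); F- < Cl- (same group, period 2 vs 3).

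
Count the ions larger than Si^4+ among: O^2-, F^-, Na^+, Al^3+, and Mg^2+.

All of these have 10 electrons (isoelectronic). With the same electron cloud, the ion with the most protons pulls it in tightest. Nuclear charges: Si^4+ (Z=14), Al^3+ (Z=13), Mg^2+ (Z=12), Na^+ (Z=11), F^- (Z=9), O^2- (Z=8). Highest Z is smallest.
Placing each against Si^4+: smaller — none; larger — Al^3+, Mg^2+, Na^+, F^-, O^2-. That's 5.

5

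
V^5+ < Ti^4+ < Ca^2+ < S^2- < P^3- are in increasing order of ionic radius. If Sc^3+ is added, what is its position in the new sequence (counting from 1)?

3

These species are isoelectronic with 18 electrons. The only difference is the number of protons: V^5+ (Z=23), Ti^4+ (Z=22), Sc^3+ (Z=21), Ca^2+ (Z=20), S^2- (Z=16), P^3- (Z=15). The strongest nuclear pull (V^5+) gives the smallest ion.
Putting Sc^3+ in gives V^5+ < Ti^4+ < Sc^3+ < Ca^2+ < S^2- < P^3-; it lands at slot 3.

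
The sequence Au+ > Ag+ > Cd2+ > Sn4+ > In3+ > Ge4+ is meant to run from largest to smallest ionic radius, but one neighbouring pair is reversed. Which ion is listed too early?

Compare adjacent ions: they are isoelectronic (46 e⁻) and Sn has more protons than In (50 vs 49), making Sn4+ smaller — yet in this decreasing list Sn4+ sits before In3+. Nothing else is reversed, so Sn4+ should move one place to the right.

Sn4+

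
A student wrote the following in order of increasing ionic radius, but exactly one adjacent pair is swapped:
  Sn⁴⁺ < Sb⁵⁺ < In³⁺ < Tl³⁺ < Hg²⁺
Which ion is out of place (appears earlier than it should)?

Scanning neighbour by neighbour, only Sn⁴⁺/Sb⁵⁺ violates a trend: both have 46 electrons but Z(Sb)=51 > Z(Sn)=50, so Sb⁵⁺ should be the smaller of the two. That makes Sn⁴⁺ the one sitting a position early relative to where it belongs.

Sn⁴⁺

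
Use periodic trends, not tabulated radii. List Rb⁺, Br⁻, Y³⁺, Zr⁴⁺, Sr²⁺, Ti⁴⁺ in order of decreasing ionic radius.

Electron counts and nuclear charges: Ti⁴⁺ (Z=22, 18 e⁻), Zr⁴⁺ (Z=40, 36 e⁻), Y³⁺ (Z=39, 36 e⁻), Sr²⁺ (Z=38, 36 e⁻), Rb⁺ (Z=37, 36 e⁻), Br⁻ (Z=35, 36 e⁻). Ti⁴⁺ < Zr⁴⁺ (same group, 1 shell fewer); Zr⁴⁺ < Y³⁺ (isoelectronic, higher Z=40 is smaller); Y³⁺ < Sr²⁺ (isoelectronic, higher Z=39 is smaller); Sr²⁺ < Rb⁺ (isoelectronic, higher Z=38 is smaller); Rb⁺ < Br⁻ (both 36 e⁻, Z=37>35).

Br⁻ > Rb⁺ > Sr²⁺ > Y³⁺ > Zr⁴⁺ > Ti⁴⁺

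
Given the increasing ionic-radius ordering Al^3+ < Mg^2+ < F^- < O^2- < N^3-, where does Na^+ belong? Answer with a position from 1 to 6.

All of these have 10 electrons (isoelectronic). With the same electron cloud, the ion with the most protons pulls it in tightest. Nuclear charges: Al^3+ (Z=13), Mg^2+ (Z=12), Na^+ (Z=11), F^- (Z=9), O^2- (Z=8), N^3- (Z=7). Highest Z is smallest.
The complete sequence is Al^3+ < Mg^2+ < Na^+ < F^- < O^2- < N^3-. Na^+ sits at position 3.

3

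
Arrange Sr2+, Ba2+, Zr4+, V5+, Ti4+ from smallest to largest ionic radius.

V5+ < Ti4+ < Zr4+ < Sr2+ < Ba2+

V5+ has 18 e⁻ (Z=23), Ti4+ has 18 e⁻ (Z=22), Zr4+ has 36 e⁻ (Z=40), Sr2+ has 36 e⁻ (Z=38), Ba2+ has 54 e⁻ (Z=56). V5+ < Ti4+ (isoelectronic, higher Z=23 is smaller); Ti4+ < Zr4+ (same group, 1 shell fewer); Zr4+ < Sr2+ (both 36 e⁻, Z=40>38); Sr2+ < Ba2+ (same group, period 5 vs 6).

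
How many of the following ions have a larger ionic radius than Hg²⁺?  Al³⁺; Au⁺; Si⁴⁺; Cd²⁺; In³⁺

Tabulating Z and e⁻: Si⁴⁺ (Z=14, 10 e⁻), Al³⁺ (Z=13, 10 e⁻), In³⁺ (Z=49, 46 e⁻), Cd²⁺ (Z=48, 46 e⁻), Hg²⁺ (Z=80, 78 e⁻), Au⁺ (Z=79, 78 e⁻). Si⁴⁺ < Al³⁺ (both 10 e⁻, Z=14>13); Al³⁺ < In³⁺ (same group, 2 shells fewer); In³⁺ < Cd²⁺ (isoelectronic, higher Z=49 is smaller); Cd²⁺ < Hg²⁺ (same group, period 5 vs 6); Hg²⁺ < Au⁺ (isoelectronic, higher Z=80 is smaller).
Placing each against Hg²⁺: smaller — Si⁴⁺, Al³⁺, In³⁺, Cd²⁺; larger — Au⁺. Count: 1.

1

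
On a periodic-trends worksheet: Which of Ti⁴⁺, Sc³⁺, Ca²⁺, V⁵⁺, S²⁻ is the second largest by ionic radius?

Ca²⁺

These species are isoelectronic with 18 electrons. The only difference is the number of protons: V⁵⁺ (Z=23), Ti⁴⁺ (Z=22), Sc³⁺ (Z=21), Ca²⁺ (Z=20), S²⁻ (Z=16). The strongest nuclear pull (V⁵⁺) gives the smallest ion.
So the order is V⁵⁺ < Ti⁴⁺ < Sc³⁺ < Ca²⁺ < S²⁻; the 2nd-largest ion is Ca²⁺.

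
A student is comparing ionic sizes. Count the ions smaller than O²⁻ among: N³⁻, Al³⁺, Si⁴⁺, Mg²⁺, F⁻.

Each ion has 10 electrons. The ranking follows nuclear charge in reverse — greater Z gives a smaller radius. Si⁴⁺ (Z=14), Al³⁺ (Z=13), Mg²⁺ (Z=12), F⁻ (Z=9), O²⁻ (Z=8), N³⁻ (Z=7).
Ordering all of them (including O²⁻) by radius gives Si⁴⁺ < Al³⁺ < Mg²⁺ < F⁻ < O²⁻ < N³⁻. Count: 4.

4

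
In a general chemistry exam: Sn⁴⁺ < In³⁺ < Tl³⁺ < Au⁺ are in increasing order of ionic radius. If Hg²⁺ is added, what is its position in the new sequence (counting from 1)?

Work out protons and electrons: Sn⁴⁺: 46 e⁻, Z=50, In³⁺: 46 e⁻, Z=49, Tl³⁺: 78 e⁻, Z=81, Hg²⁺: 78 e⁻, Z=80, Au⁺: 78 e⁻, Z=79. Sn⁴⁺ < In³⁺ (isoelectronic, higher Z=50 is smaller); In³⁺ < Tl³⁺ (same group, period 5 vs 6); Tl³⁺ < Hg²⁺ (both 78 e⁻, Z=81>80); Hg²⁺ < Au⁺ (isoelectronic, higher Z=80 is smaller).
With Hg²⁺ included the full order is Sn⁴⁺ < In³⁺ < Tl³⁺ < Hg²⁺ < Au⁺, so it takes position 4.

4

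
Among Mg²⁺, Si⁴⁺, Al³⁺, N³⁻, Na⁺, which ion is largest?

These species are isoelectronic with 10 electrons. The only difference is the number of protons: Si⁴⁺ (Z=14), Al³⁺ (Z=13), Mg²⁺ (Z=12), Na⁺ (Z=11), N³⁻ (Z=7). The strongest nuclear pull (Si⁴⁺) gives the smallest ion.

N³⁻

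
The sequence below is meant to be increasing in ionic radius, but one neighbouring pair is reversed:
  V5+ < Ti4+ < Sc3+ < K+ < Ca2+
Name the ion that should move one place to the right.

K+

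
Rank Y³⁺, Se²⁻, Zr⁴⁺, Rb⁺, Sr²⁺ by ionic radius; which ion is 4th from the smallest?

Rb⁺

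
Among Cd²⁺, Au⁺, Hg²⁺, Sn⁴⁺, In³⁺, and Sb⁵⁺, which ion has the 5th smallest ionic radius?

First list Z and electron count for each: Sb⁵⁺ (Z=51, 46 e⁻), Sn⁴⁺ (Z=50, 46 e⁻), In³⁺ (Z=49, 46 e⁻), Cd²⁺ (Z=48, 46 e⁻), Hg²⁺ (Z=80, 78 e⁻), Au⁺ (Z=79, 78 e⁻). Sb⁵⁺ < Sn⁴⁺ (both 46 e⁻, Z=51>50); Sn⁴⁺ < In³⁺ (isoelectronic, higher Z=50 is smaller); In³⁺ < Cd²⁺ (isoelectronic, higher Z=49 is smaller); Cd²⁺ < Hg²⁺ (same group, period 5 vs 6); Hg²⁺ < Au⁺ (isoelectronic, higher Z=80 is smaller).
Ordering: Sb⁵⁺ < Sn⁴⁺ < In³⁺ < Cd²⁺ < Hg²⁺ < Au⁺. The 5th smallest is Hg²⁺.

Hg²⁺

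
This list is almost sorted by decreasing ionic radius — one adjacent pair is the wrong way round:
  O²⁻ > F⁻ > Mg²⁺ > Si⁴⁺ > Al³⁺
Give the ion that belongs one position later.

Si⁴⁺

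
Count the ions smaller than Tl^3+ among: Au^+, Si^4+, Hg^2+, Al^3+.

2

First list Z and electron count for each: Si^4+: 10 e⁻, Z=14, Al^3+: 10 e⁻, Z=13, Tl^3+: 78 e⁻, Z=81, Hg^2+: 78 e⁻, Z=80, Au^+: 78 e⁻, Z=79. Si^4+ < Al^3+ (both 10 e⁻, Z=14>13); Al^3+ < Tl^3+ (same group, 3 shells fewer); Tl^3+ < Hg^2+ (isoelectronic, higher Z=81 is smaller); Hg^2+ < Au^+ (both 78 e⁻, Z=80>79).
Relative to Tl^3+, the ions that are smaller are Si^4+, Al^3+. So 2 are smaller.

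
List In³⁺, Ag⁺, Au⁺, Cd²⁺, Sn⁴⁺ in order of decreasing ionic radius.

Electron counts and nuclear charges: Sn⁴⁺: 46 e⁻, Z=50, In³⁺: 46 e⁻, Z=49, Cd²⁺: 46 e⁻, Z=48, Ag⁺: 46 e⁻, Z=47, Au⁺: 78 e⁻, Z=79. Sn⁴⁺ < In³⁺ (isoelectronic, higher Z=50 is smaller); In³⁺ < Cd²⁺ (both 46 e⁻, Z=49>48); Cd²⁺ < Ag⁺ (both 46 e⁻, Z=48>47); Ag⁺ < Au⁺ (same group, 1 shell fewer).

Au⁺ > Ag⁺ > Cd²⁺ > In³⁺ > Sn⁴⁺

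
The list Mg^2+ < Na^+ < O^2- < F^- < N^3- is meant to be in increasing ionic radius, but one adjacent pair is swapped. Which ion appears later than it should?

The pair O^2-, F^- is the wrong way round — F^- and O^2- share 10 electrons; the higher nuclear charge on F (Z=9) contracts it more, so F^- < O^2-. All other adjacent pairs agree with periodic trends, so F^- is the misplaced ion.

F^-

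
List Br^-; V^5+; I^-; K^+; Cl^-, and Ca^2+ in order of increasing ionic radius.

V^5+ < Ca^2+ < K^+ < Cl^- < Br^- < I^-

V^5+: 18 e⁻, Z=23, Ca^2+: 18 e⁻, Z=20, K^+: 18 e⁻, Z=19, Cl^-: 18 e⁻, Z=17, Br^-: 36 e⁻, Z=35, I^-: 54 e⁻, Z=53. V^5+ < Ca^2+ (isoelectronic, higher Z=23 is smaller); Ca^2+ < K^+ (both 18 e⁻, Z=20>19); K^+ < Cl^- (isoelectronic, higher Z=19 is smaller); Cl^- < Br^- (same group, period 3 vs 4); Br^- < I^- (same group, period 4 vs 5).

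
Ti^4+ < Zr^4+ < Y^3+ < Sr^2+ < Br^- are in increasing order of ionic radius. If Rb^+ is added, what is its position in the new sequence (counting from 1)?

5

Ti^4+: 18 e⁻, Z=22, Zr^4+: 36 e⁻, Z=40, Y^3+: 36 e⁻, Z=39, Sr^2+: 36 e⁻, Z=38, Rb^+: 36 e⁻, Z=37, Br^-: 36 e⁻, Z=35. Ti^4+ < Zr^4+ (same group, period 4 vs 5); Zr^4+ < Y^3+ (both 36 e⁻, Z=40>39); Y^3+ < Sr^2+ (isoelectronic, higher Z=39 is smaller); Sr^2+ < Rb^+ (isoelectronic, higher Z=38 is smaller); Rb^+ < Br^- (isoelectronic, higher Z=37 is smaller).
The complete sequence is Ti^4+ < Zr^4+ < Y^3+ < Sr^2+ < Rb^+ < Br^-. Rb^+ sits at position 5.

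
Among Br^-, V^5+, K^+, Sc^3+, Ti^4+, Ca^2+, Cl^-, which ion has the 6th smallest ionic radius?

Cl^-

Work out protons and electrons: V^5+ (Z=23, 18 e⁻), Ti^4+ (Z=22, 18 e⁻), Sc^3+ (Z=21, 18 e⁻), Ca^2+ (Z=20, 18 e⁻), K^+ (Z=19, 18 e⁻), Cl^- (Z=17, 18 e⁻), Br^- (Z=35, 36 e⁻). V^5+ < Ti^4+ (isoelectronic, higher Z=23 is smaller); Ti^4+ < Sc^3+ (both 18 e⁻, Z=22>21); Sc^3+ < Ca^2+ (isoelectronic, higher Z=21 is smaller); Ca^2+ < K^+ (both 18 e⁻, Z=20>19); K^+ < Cl^- (isoelectronic, higher Z=19 is smaller); Cl^- < Br^- (same group, period 3 vs 4).
That gives V^5+ < Ti^4+ < Sc^3+ < Ca^2+ < K^+ < Cl^- < Br^-. From the smallest end, number 6 is Cl^-.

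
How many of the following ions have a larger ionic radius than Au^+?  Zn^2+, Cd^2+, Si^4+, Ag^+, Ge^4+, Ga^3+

0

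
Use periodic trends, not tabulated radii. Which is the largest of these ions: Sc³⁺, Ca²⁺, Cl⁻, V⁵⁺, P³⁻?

These species are isoelectronic with 18 electrons. The only difference is the number of protons: V⁵⁺ (Z=23), Sc³⁺ (Z=21), Ca²⁺ (Z=20), Cl⁻ (Z=17), P³⁻ (Z=15). The strongest nuclear pull (V⁵⁺) gives the smallest ion.

P³⁻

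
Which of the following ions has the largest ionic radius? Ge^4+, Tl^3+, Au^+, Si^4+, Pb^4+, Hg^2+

Au^+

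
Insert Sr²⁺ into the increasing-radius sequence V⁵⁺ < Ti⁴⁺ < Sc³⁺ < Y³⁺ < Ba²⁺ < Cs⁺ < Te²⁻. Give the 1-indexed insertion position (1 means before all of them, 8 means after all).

First list Z and electron count for each: V⁵⁺ (Z=23, 18 e⁻), Ti⁴⁺ (Z=22, 18 e⁻), Sc³⁺ (Z=21, 18 e⁻), Y³⁺ (Z=39, 36 e⁻), Sr²⁺ (Z=38, 36 e⁻), Ba²⁺ (Z=56, 54 e⁻), Cs⁺ (Z=55, 54 e⁻), Te²⁻ (Z=52, 54 e⁻). V⁵⁺ < Ti⁴⁺ (isoelectronic, higher Z=23 is smaller); Ti⁴⁺ < Sc³⁺ (both 18 e⁻, Z=22>21); Sc³⁺ < Y³⁺ (same group, 1 shell fewer); Y³⁺ < Sr²⁺ (both 36 e⁻, Z=39>38); Sr²⁺ < Ba²⁺ (same group, 1 shell fewer); Ba²⁺ < Cs⁺ (isoelectronic, higher Z=56 is smaller); Cs⁺ < Te²⁻ (both 54 e⁻, Z=55>52).
The complete sequence is V⁵⁺ < Ti⁴⁺ < Sc³⁺ < Y³⁺ < Sr²⁺ < Ba²⁺ < Cs⁺ < Te²⁻. Sr²⁺ sits at position 5.

5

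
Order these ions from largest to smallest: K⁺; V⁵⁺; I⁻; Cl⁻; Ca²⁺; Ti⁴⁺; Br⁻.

V⁵⁺ (Z=23, 18 e⁻), Ti⁴⁺ (Z=22, 18 e⁻), Ca²⁺ (Z=20, 18 e⁻), K⁺ (Z=19, 18 e⁻), Cl⁻ (Z=17, 18 e⁻), Br⁻ (Z=35, 36 e⁻), I⁻ (Z=53, 54 e⁻). V⁵⁺ < Ti⁴⁺ (isoelectronic, higher Z=23 is smaller); Ti⁴⁺ < Ca²⁺ (isoelectronic, higher Z=22 is smaller); Ca²⁺ < K⁺ (isoelectronic, higher Z=20 is smaller); K⁺ < Cl⁻ (isoelectronic, higher Z=19 is smaller); Cl⁻ < Br⁻ (same group, 1 shell fewer); Br⁻ < I⁻ (same group, 1 shell fewer).

I⁻ > Br⁻ > Cl⁻ > K⁺ > Ca²⁺ > Ti⁴⁺ > V⁵⁺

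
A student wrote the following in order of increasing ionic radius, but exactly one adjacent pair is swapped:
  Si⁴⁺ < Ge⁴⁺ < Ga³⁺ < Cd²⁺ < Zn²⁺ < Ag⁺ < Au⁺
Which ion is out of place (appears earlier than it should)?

Compare adjacent ions: same group and charge — period 4 sits above period 5, so Zn²⁺ is smaller — yet in this increasing list Cd²⁺ sits before Zn²⁺. Nothing else is reversed, so Cd²⁺ should move one place to the right.

Cd²⁺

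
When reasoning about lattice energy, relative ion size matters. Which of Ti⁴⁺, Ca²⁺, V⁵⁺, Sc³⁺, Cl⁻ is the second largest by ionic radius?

Ca²⁺

Isoelectronic series (18 e⁻ each). Size is set by nuclear charge: more protons means a smaller ion. V⁵⁺ (Z=23), Ti⁴⁺ (Z=22), Sc³⁺ (Z=21), Ca²⁺ (Z=20), Cl⁻ (Z=17).
So the order is V⁵⁺ < Ti⁴⁺ < Sc³⁺ < Ca²⁺ < Cl⁻; the 2nd-largest ion is Ca²⁺.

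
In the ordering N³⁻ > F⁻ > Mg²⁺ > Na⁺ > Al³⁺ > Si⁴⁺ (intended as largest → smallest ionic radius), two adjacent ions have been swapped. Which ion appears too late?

Scanning neighbour by neighbour, only Mg²⁺/Na⁺ violates a trend: both have 10 electrons but Z(Mg)=12 > Z(Na)=11, so Mg²⁺ should be the smaller of the two. That makes Na⁺ the one sitting a position late relative to where it belongs.

Na⁺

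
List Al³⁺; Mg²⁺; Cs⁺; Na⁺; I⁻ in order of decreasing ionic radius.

Tabulating Z and e⁻: Al³⁺ has 10 e⁻ (Z=13), Mg²⁺ has 10 e⁻ (Z=12), Na⁺ has 10 e⁻ (Z=11), Cs⁺ has 54 e⁻ (Z=55), I⁻ has 54 e⁻ (Z=53). Al³⁺ < Mg²⁺ (both 10 e⁻, Z=13>12); Mg²⁺ < Na⁺ (both 10 e⁻, Z=12>11); Na⁺ < Cs⁺ (same group, 3 shells fewer); Cs⁺ < I⁻ (both 54 e⁻, Z=55>53).

I⁻ > Cs⁺ > Na⁺ > Mg²⁺ > Al³⁺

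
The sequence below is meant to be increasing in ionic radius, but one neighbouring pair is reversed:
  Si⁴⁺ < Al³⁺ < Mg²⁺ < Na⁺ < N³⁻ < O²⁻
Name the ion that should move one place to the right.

N³⁻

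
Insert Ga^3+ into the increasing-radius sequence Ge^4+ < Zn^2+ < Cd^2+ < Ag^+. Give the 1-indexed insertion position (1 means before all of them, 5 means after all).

2

Tabulating Z and e⁻: Ge^4+: 28 e⁻, Z=32, Ga^3+: 28 e⁻, Z=31, Zn^2+: 28 e⁻, Z=30, Cd^2+: 46 e⁻, Z=48, Ag^+: 46 e⁻, Z=47. Ge^4+ < Ga^3+ (isoelectronic, higher Z=32 is smaller); Ga^3+ < Zn^2+ (isoelectronic, higher Z=31 is smaller); Zn^2+ < Cd^2+ (same group, period 4 vs 5); Cd^2+ < Ag^+ (isoelectronic, higher Z=48 is smaller).
Merged order: Ge^4+ < Ga^3+ < Zn^2+ < Cd^2+ < Ag^+ — Ga^3+ is number 2.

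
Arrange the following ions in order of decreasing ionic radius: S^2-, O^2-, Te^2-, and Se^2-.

Same group, same charge. Going down the group adds an extra shell of electrons, so the ion gets larger: O^2- is highest in the group and smallest.

Te^2- > Se^2- > S^2- > O^2-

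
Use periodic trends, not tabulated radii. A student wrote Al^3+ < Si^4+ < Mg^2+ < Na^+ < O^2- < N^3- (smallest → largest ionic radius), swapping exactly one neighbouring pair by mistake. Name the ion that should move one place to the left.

Si^4+

Scanning neighbour by neighbour, only Al^3+/Si^4+ violates a trend: Si^4+ and Al^3+ share 10 electrons; the higher nuclear charge on Si (Z=14) contracts it more, so Si^4+ < Al^3+. That makes Si^4+ the one sitting a position late relative to where it belongs.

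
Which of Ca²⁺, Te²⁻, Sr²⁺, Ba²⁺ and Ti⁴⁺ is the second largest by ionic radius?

Ti⁴⁺ has 18 e⁻ (Z=22), Ca²⁺ has 18 e⁻ (Z=20), Sr²⁺ has 36 e⁻ (Z=38), Ba²⁺ has 54 e⁻ (Z=56), Te²⁻ has 54 e⁻ (Z=52). Ti⁴⁺ < Ca²⁺ (isoelectronic, higher Z=22 is smaller); Ca²⁺ < Sr²⁺ (same group, 1 shell fewer); Sr²⁺ < Ba²⁺ (same group, period 5 vs 6); Ba²⁺ < Te²⁻ (isoelectronic, higher Z=56 is smaller).
Full ascending order: Ti⁴⁺ < Ca²⁺ < Sr²⁺ < Ba²⁺ < Te²⁻. Counting from the largest, position 2 is Ba²⁺.

Ba²⁺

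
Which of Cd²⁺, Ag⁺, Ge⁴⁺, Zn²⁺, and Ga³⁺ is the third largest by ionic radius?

First list Z and electron count for each: Ge⁴⁺ (Z=32, 28 e⁻), Ga³⁺ (Z=31, 28 e⁻), Zn²⁺ (Z=30, 28 e⁻), Cd²⁺ (Z=48, 46 e⁻), Ag⁺ (Z=47, 46 e⁻). Ge⁴⁺ < Ga³⁺ (both 28 e⁻, Z=32>31); Ga³⁺ < Zn²⁺ (both 28 e⁻, Z=31>30); Zn²⁺ < Cd²⁺ (same group, period 4 vs 5); Cd²⁺ < Ag⁺ (both 46 e⁻, Z=48>47).
Ordering: Ge⁴⁺ < Ga³⁺ < Zn²⁺ < Cd²⁺ < Ag⁺. The third largest is Zn²⁺.

Zn²⁺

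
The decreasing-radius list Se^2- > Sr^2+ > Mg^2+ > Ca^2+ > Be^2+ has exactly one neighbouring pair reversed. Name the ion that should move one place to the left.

Ca^2+

Scanning neighbour by neighbour, only Mg^2+/Ca^2+ violates a trend: both in group 2 with the same charge; Mg^2+ (period 3) has the smaller radius. That makes Ca^2+ the one sitting a position late relative to where it belongs.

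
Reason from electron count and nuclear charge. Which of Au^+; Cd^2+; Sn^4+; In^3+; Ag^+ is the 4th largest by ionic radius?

In^3+

Sn^4+ has 46 e⁻ (Z=50), In^3+ has 46 e⁻ (Z=49), Cd^2+ has 46 e⁻ (Z=48), Ag^+ has 46 e⁻ (Z=47), Au^+ has 78 e⁻ (Z=79). Sn^4+ < In^3+ (both 46 e⁻, Z=50>49); In^3+ < Cd^2+ (both 46 e⁻, Z=49>48); Cd^2+ < Ag^+ (both 46 e⁻, Z=48>47); Ag^+ < Au^+ (same group, period 5 vs 6).
Full ascending order: Sn^4+ < In^3+ < Cd^2+ < Ag^+ < Au^+. Counting from the largest, position 4 is In^3+.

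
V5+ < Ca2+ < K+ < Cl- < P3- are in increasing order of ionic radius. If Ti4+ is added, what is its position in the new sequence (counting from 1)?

2

Isoelectronic series (18 e⁻ each). Size is set by nuclear charge: more protons means a smaller ion. V5+ (Z=23), Ti4+ (Z=22), Ca2+ (Z=20), K+ (Z=19), Cl- (Z=17), P3- (Z=15).
The complete sequence is V5+ < Ti4+ < Ca2+ < K+ < Cl- < P3-. Ti4+ sits at position 2.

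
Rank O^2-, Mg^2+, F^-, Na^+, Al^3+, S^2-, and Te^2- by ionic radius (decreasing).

Te^2- > S^2- > O^2- > F^- > Na^+ > Mg^2+ > Al^3+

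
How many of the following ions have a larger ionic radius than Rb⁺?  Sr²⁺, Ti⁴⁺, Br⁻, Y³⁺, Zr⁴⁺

1

Work out protons and electrons: Ti⁴⁺ (Z=22, 18 e⁻), Zr⁴⁺ (Z=40, 36 e⁻), Y³⁺ (Z=39, 36 e⁻), Sr²⁺ (Z=38, 36 e⁻), Rb⁺ (Z=37, 36 e⁻), Br⁻ (Z=35, 36 e⁻). Ti⁴⁺ < Zr⁴⁺ (same group, period 4 vs 5); Zr⁴⁺ < Y³⁺ (both 36 e⁻, Z=40>39); Y³⁺ < Sr²⁺ (both 36 e⁻, Z=39>38); Sr²⁺ < Rb⁺ (isoelectronic, higher Z=38 is smaller); Rb⁺ < Br⁻ (isoelectronic, higher Z=37 is smaller).
Placing each against Rb⁺: smaller — Ti⁴⁺, Zr⁴⁺, Y³⁺, Sr²⁺; larger — Br⁻. That's 1.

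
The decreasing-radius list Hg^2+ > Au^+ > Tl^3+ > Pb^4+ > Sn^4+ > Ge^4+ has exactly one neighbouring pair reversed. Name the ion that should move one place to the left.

Compare adjacent ions: both have 78 electrons but Z(Hg)=80 > Z(Au)=79, so Hg^2+ should be the smaller of the two — yet in this decreasing list Hg^2+ sits before Au^+. Nothing else is reversed, so Au^+ should move one place to the left.

Au^+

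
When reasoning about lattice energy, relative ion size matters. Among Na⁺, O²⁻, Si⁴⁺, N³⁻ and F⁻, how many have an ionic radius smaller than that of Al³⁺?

1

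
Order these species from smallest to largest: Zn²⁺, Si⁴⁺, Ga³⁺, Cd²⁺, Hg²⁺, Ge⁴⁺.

Tabulating Z and e⁻: Si⁴⁺ (Z=14, 10 e⁻), Ge⁴⁺ (Z=32, 28 e⁻), Ga³⁺ (Z=31, 28 e⁻), Zn²⁺ (Z=30, 28 e⁻), Cd²⁺ (Z=48, 46 e⁻), Hg²⁺ (Z=80, 78 e⁻). Si⁴⁺ < Ge⁴⁺ (same group, 1 shell fewer); Ge⁴⁺ < Ga³⁺ (isoelectronic, higher Z=32 is smaller); Ga³⁺ < Zn²⁺ (isoelectronic, higher Z=31 is smaller); Zn²⁺ < Cd²⁺ (same group, period 4 vs 5); Cd²⁺ < Hg²⁺ (same group, period 5 vs 6).

Si⁴⁺ < Ge⁴⁺ < Ga³⁺ < Zn²⁺ < Cd²⁺ < Hg²⁺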